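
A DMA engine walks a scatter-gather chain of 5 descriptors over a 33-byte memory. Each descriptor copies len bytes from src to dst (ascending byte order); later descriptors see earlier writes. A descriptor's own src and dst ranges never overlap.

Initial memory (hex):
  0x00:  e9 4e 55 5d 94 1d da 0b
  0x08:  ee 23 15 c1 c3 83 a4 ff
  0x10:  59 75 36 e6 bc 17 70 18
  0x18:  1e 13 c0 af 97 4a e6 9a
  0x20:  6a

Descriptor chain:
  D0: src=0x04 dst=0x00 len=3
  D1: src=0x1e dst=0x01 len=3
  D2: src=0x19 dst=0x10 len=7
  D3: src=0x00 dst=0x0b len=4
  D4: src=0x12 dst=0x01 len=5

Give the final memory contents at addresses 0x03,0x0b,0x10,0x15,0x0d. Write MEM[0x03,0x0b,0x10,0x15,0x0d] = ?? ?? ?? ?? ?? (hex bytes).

D0: mem[0x00..0x02] <- [94 1d da]
D1: mem[0x01..0x03] <- [e6 9a 6a]
D2: mem[0x10..0x16] <- [13 c0 af 97 4a e6 9a]
D3: mem[0x0b..0x0e] <- [94 e6 9a 6a]
D4: mem[0x01..0x05] <- [af 97 4a e6 9a]
query mem[0x03]=0x4a, mem[0x0b]=0x94, mem[0x10]=0x13, mem[0x15]=0xe6, mem[0x0d]=0x9a

MEM[0x03,0x0b,0x10,0x15,0x0d] = 4a 94 13 e6 9a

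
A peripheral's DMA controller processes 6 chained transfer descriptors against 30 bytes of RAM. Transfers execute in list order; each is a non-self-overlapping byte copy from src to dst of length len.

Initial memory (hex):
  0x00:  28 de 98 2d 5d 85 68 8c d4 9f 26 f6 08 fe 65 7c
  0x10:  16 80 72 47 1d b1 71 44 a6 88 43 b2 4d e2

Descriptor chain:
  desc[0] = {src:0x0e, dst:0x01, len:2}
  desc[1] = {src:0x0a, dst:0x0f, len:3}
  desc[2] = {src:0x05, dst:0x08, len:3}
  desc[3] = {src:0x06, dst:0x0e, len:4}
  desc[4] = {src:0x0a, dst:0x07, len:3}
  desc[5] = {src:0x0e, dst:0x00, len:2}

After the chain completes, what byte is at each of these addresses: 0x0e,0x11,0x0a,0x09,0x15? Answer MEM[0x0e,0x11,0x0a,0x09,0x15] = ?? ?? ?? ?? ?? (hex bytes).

  after D0: wrote 2B at 0x01 = 657c
  after D1: wrote 3B at 0x0f = 26f608
  after D2: wrote 3B at 0x08 = 85688c
  after D3: wrote 4B at 0x0e = 688c8568
  after D4: wrote 3B at 0x07 = 8cf608
  after D5: wrote 2B at 0x00 = 688c
query mem[0x0e]=0x68, mem[0x11]=0x68, mem[0x0a]=0x8c, mem[0x09]=0x08, mem[0x15]=0xb1

MEM[0x0e,0x11,0x0a,0x09,0x15] = 68 68 8c 08 b1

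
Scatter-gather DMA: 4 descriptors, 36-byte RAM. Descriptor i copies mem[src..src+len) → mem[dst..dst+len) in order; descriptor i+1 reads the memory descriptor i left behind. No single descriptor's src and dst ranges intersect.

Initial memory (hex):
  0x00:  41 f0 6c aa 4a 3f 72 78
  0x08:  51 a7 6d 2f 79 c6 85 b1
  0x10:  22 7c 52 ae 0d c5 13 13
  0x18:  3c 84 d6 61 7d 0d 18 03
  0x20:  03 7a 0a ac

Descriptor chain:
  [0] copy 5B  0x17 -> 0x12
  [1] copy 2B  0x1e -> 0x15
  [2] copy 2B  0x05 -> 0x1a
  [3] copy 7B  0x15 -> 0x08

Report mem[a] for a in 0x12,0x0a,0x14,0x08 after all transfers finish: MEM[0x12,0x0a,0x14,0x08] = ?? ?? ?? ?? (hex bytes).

MEM[0x12,0x0a,0x14,0x08] = 13 13 84 18

D0: mem[0x12..0x16] <- [13 3c 84 d6 61]
D1: mem[0x15..0x16] <- [18 03]
D2: mem[0x1a..0x1b] <- [3f 72]
D3: mem[0x08..0x0e] <- [18 03 13 3c 84 3f 72]
query mem[0x12]=0x13, mem[0x0a]=0x13, mem[0x14]=0x84, mem[0x08]=0x18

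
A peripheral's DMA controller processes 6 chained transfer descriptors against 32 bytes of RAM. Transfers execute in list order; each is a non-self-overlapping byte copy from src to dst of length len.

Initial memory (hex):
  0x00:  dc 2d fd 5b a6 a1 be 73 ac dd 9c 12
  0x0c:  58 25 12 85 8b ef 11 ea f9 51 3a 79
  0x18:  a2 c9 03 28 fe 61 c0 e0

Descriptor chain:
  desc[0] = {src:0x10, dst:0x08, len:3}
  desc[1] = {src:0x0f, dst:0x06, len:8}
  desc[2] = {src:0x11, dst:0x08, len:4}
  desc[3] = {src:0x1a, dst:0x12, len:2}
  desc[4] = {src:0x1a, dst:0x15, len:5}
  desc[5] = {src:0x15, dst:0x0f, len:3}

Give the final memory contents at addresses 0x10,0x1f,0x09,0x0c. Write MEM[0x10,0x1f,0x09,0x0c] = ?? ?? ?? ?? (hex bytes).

D0: mem[0x08..0x0a] <- [8b ef 11]
D1: mem[0x06..0x0d] <- [85 8b ef 11 ea f9 51 3a]
D2: mem[0x08..0x0b] <- [ef 11 ea f9]
D3: mem[0x12..0x13] <- [03 28]
D4: mem[0x15..0x19] <- [03 28 fe 61 c0]
D5: mem[0x0f..0x11] <- [03 28 fe]
query mem[0x10]=0x28, mem[0x1f]=0xe0, mem[0x09]=0x11, mem[0x0c]=0x51

MEM[0x10,0x1f,0x09,0x0c] = 28 e0 11 51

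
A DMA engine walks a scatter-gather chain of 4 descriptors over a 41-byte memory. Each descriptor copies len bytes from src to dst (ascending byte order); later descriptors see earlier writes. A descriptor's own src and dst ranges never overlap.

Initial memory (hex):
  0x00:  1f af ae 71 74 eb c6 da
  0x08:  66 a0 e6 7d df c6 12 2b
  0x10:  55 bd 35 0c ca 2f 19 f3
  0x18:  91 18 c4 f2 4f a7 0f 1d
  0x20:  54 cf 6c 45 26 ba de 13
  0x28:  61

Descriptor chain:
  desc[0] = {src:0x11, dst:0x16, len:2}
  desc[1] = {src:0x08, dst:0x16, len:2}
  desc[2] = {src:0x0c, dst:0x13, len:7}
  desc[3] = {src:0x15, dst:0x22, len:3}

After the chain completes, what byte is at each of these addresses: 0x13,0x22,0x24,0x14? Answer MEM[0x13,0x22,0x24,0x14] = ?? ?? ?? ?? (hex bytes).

MEM[0x13,0x22,0x24,0x14] = df 12 55 c6

#0 dst[0x16+2] := {0xbd,0x35}
#1 dst[0x16+2] := {0x66,0xa0}
#2 dst[0x13+7] := {0xdf,0xc6,0x12,0x2b,0x55,0xbd,0x35}
#3 dst[0x22+3] := {0x12,0x2b,0x55}
query mem[0x13]=0xdf, mem[0x22]=0x12, mem[0x24]=0x55, mem[0x14]=0xc6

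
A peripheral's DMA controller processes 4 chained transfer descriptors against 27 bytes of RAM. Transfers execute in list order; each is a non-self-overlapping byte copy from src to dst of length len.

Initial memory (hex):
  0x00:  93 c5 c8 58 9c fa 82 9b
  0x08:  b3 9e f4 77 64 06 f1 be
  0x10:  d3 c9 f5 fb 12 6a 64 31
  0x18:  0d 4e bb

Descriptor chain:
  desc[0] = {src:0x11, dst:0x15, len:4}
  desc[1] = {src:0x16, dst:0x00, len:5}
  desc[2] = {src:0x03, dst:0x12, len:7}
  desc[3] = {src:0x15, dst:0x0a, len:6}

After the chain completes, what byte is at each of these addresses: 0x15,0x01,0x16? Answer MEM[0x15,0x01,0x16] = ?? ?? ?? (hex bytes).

MEM[0x15,0x01,0x16] = 82 fb 9b

[0] 0x11->0x15 len=4 : c9 f5 fb 12
[1] 0x16->0x00 len=5 : f5 fb 12 4e bb
[2] 0x03->0x12 len=7 : 4e bb fa 82 9b b3 9e
[3] 0x15->0x0a len=6 : 82 9b b3 9e 4e bb
query mem[0x15]=0x82, mem[0x01]=0xfb, mem[0x16]=0x9b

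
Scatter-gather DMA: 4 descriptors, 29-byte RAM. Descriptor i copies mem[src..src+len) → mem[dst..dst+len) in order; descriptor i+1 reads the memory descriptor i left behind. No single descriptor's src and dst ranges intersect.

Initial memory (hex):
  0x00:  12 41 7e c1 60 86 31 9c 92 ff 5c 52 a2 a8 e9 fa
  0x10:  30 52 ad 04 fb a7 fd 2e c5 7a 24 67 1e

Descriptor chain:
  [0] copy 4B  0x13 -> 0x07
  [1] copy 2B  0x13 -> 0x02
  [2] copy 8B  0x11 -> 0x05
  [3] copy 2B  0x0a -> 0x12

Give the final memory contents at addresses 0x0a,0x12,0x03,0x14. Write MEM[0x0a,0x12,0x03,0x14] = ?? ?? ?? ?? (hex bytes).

MEM[0x0a,0x12,0x03,0x14] = fd fd fb fb

[0] 0x13->0x07 len=4 : 04 fb a7 fd
[1] 0x13->0x02 len=2 : 04 fb
[2] 0x11->0x05 len=8 : 52 ad 04 fb a7 fd 2e c5
[3] 0x0a->0x12 len=2 : fd 2e
query mem[0x0a]=0xfd, mem[0x12]=0xfd, mem[0x03]=0xfb, mem[0x14]=0xfb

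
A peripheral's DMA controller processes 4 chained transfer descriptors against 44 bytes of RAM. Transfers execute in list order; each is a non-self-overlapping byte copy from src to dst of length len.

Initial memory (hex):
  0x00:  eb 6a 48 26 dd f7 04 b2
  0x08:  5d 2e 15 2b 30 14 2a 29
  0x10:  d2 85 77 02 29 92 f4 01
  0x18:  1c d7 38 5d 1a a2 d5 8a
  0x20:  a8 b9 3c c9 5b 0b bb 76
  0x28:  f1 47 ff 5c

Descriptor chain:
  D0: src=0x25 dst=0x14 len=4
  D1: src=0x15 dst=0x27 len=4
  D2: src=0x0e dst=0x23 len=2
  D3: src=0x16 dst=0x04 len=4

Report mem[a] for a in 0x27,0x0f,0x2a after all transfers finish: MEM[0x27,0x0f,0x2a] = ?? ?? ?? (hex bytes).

MEM[0x27,0x0f,0x2a] = bb 29 1c

#0 dst[0x14+4] := {0x0b,0xbb,0x76,0xf1}
#1 dst[0x27+4] := {0xbb,0x76,0xf1,0x1c}
#2 dst[0x23+2] := {0x2a,0x29}
#3 dst[0x04+4] := {0x76,0xf1,0x1c,0xd7}
query mem[0x27]=0xbb, mem[0x0f]=0x29, mem[0x2a]=0x1c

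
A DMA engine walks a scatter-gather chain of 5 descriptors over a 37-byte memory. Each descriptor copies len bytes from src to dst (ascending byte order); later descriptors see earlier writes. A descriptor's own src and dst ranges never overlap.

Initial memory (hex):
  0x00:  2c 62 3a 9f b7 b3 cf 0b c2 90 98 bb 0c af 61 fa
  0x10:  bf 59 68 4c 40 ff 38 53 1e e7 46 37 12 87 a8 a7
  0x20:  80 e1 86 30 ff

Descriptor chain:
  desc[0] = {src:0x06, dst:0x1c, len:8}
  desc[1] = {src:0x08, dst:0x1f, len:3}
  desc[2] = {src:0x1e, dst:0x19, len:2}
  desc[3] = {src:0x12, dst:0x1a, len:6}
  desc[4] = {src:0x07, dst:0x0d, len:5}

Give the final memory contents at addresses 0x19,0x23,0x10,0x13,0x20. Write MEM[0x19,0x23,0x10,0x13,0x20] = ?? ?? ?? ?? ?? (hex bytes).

MEM[0x19,0x23,0x10,0x13,0x20] = c2 af 98 4c 90

  after D0: wrote 8B at 0x1c = cf0bc29098bb0caf
  after D1: wrote 3B at 0x1f = c29098
  after D2: wrote 2B at 0x19 = c2c2
  after D3: wrote 6B at 0x1a = 684c40ff3853
  after D4: wrote 5B at 0x0d = 0bc29098bb
query mem[0x19]=0xc2, mem[0x23]=0xaf, mem[0x10]=0x98, mem[0x13]=0x4c, mem[0x20]=0x90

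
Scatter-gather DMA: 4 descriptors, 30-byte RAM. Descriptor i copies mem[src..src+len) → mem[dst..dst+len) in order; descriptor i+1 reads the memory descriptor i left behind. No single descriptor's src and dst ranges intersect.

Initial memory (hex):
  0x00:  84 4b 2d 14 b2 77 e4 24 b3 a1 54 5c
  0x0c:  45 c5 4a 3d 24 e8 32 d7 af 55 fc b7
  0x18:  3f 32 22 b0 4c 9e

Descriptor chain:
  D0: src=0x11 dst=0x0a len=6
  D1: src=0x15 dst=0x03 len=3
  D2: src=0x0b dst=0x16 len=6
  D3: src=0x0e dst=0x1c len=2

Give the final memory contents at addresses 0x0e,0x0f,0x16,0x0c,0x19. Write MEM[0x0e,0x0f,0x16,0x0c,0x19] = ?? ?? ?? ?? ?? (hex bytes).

MEM[0x0e,0x0f,0x16,0x0c,0x19] = 55 fc 32 d7 55

  after D0: wrote 6B at 0x0a = e832d7af55fc
  after D1: wrote 3B at 0x03 = 55fcb7
  after D2: wrote 6B at 0x16 = 32d7af55fc24
  after D3: wrote 2B at 0x1c = 55fc
query mem[0x0e]=0x55, mem[0x0f]=0xfc, mem[0x16]=0x32, mem[0x0c]=0xd7, mem[0x19]=0x55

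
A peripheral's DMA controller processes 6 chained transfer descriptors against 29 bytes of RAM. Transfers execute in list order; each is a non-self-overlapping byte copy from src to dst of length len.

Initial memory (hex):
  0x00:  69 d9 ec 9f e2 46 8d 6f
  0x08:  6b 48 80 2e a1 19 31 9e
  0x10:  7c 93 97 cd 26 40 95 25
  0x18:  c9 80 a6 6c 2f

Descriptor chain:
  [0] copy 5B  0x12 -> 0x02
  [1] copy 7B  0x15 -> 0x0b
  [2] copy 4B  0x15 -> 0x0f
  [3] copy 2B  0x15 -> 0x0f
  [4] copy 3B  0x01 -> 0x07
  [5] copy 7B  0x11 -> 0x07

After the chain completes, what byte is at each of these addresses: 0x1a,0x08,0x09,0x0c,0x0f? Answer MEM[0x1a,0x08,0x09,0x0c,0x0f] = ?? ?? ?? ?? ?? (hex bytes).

#0 dst[0x02+5] := {0x97,0xcd,0x26,0x40,0x95}
#1 dst[0x0b+7] := {0x40,0x95,0x25,0xc9,0x80,0xa6,0x6c}
#2 dst[0x0f+4] := {0x40,0x95,0x25,0xc9}
#3 dst[0x0f+2] := {0x40,0x95}
#4 dst[0x07+3] := {0xd9,0x97,0xcd}
#5 dst[0x07+7] := {0x25,0xc9,0xcd,0x26,0x40,0x95,0x25}
query mem[0x1a]=0xa6, mem[0x08]=0xc9, mem[0x09]=0xcd, mem[0x0c]=0x95, mem[0x0f]=0x40

MEM[0x1a,0x08,0x09,0x0c,0x0f] = a6 c9 cd 95 40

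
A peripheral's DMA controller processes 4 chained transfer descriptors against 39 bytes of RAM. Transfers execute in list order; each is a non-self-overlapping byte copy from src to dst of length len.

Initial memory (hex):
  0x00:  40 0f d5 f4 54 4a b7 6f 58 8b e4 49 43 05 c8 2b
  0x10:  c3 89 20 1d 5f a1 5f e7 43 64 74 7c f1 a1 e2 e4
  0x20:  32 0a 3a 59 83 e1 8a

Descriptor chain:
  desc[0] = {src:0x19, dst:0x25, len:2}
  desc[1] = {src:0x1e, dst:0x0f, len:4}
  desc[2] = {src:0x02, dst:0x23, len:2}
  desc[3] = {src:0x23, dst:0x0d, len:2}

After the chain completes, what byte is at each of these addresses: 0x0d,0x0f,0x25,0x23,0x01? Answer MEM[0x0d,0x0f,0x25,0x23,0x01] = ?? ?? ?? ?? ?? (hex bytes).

#0 dst[0x25+2] := {0x64,0x74}
#1 dst[0x0f+4] := {0xe2,0xe4,0x32,0x0a}
#2 dst[0x23+2] := {0xd5,0xf4}
#3 dst[0x0d+2] := {0xd5,0xf4}
query mem[0x0d]=0xd5, mem[0x0f]=0xe2, mem[0x25]=0x64, mem[0x23]=0xd5, mem[0x01]=0x0f

MEM[0x0d,0x0f,0x25,0x23,0x01] = d5 e2 64 d5 0f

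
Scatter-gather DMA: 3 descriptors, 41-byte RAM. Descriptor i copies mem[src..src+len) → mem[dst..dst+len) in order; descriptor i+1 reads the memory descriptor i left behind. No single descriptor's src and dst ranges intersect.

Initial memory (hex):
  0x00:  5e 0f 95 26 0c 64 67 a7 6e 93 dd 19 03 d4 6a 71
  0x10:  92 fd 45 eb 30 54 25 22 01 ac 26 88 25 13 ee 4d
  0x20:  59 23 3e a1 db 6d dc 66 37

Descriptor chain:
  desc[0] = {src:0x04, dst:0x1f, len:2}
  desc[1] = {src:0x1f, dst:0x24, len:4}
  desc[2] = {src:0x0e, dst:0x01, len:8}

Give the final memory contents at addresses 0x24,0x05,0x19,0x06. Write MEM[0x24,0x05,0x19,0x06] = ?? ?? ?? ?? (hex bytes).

MEM[0x24,0x05,0x19,0x06] = 0c 45 ac eb

[0] 0x04->0x1f len=2 : 0c 64
[1] 0x1f->0x24 len=4 : 0c 64 23 3e
[2] 0x0e->0x01 len=8 : 6a 71 92 fd 45 eb 30 54
query mem[0x24]=0x0c, mem[0x05]=0x45, mem[0x19]=0xac, mem[0x06]=0xeb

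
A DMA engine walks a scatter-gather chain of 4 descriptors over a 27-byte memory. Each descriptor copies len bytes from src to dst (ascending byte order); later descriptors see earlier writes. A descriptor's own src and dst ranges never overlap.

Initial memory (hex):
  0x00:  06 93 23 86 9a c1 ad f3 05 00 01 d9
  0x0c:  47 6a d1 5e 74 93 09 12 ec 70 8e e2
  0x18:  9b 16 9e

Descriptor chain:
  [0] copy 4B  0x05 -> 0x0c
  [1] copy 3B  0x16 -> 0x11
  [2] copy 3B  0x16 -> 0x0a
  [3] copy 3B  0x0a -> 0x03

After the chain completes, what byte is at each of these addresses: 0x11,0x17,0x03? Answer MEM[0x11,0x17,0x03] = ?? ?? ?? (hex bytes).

#0 dst[0x0c+4] := {0xc1,0xad,0xf3,0x05}
#1 dst[0x11+3] := {0x8e,0xe2,0x9b}
#2 dst[0x0a+3] := {0x8e,0xe2,0x9b}
#3 dst[0x03+3] := {0x8e,0xe2,0x9b}
query mem[0x11]=0x8e, mem[0x17]=0xe2, mem[0x03]=0x8e

MEM[0x11,0x17,0x03] = 8e e2 8e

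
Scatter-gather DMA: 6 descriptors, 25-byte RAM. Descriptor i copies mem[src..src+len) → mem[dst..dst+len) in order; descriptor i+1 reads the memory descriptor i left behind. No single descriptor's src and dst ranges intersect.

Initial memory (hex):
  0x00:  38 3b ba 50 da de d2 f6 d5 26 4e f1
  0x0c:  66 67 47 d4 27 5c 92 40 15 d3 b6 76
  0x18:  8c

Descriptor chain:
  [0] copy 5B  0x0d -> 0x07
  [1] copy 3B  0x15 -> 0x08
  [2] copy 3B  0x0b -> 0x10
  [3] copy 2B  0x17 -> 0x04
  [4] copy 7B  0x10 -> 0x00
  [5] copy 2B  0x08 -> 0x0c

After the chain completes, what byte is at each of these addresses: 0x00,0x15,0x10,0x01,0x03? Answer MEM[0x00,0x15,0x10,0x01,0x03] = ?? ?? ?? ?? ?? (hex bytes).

MEM[0x00,0x15,0x10,0x01,0x03] = 5c d3 5c 66 40

  after D0: wrote 5B at 0x07 = 6747d4275c
  after D1: wrote 3B at 0x08 = d3b676
  after D2: wrote 3B at 0x10 = 5c6667
  after D3: wrote 2B at 0x04 = 768c
  after D4: wrote 7B at 0x00 = 5c66674015d3b6
  after D5: wrote 2B at 0x0c = d3b6
query mem[0x00]=0x5c, mem[0x15]=0xd3, mem[0x10]=0x5c, mem[0x01]=0x66, mem[0x03]=0x40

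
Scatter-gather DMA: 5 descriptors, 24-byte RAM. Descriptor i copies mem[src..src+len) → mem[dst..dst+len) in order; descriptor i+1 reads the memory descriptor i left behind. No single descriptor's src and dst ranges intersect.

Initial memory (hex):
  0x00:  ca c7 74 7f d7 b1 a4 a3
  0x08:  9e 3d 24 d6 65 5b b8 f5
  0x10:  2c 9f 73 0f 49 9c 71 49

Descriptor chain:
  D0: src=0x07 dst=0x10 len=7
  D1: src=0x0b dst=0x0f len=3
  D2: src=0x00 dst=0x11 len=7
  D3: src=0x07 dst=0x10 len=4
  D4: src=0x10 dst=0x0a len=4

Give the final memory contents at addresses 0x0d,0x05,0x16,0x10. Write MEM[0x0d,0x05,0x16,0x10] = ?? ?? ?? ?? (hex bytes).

MEM[0x0d,0x05,0x16,0x10] = 24 b1 b1 a3

  after D0: wrote 7B at 0x10 = a39e3d24d6655b
  after D1: wrote 3B at 0x0f = d6655b
  after D2: wrote 7B at 0x11 = cac7747fd7b1a4
  after D3: wrote 4B at 0x10 = a39e3d24
  after D4: wrote 4B at 0x0a = a39e3d24
query mem[0x0d]=0x24, mem[0x05]=0xb1, mem[0x16]=0xb1, mem[0x10]=0xa3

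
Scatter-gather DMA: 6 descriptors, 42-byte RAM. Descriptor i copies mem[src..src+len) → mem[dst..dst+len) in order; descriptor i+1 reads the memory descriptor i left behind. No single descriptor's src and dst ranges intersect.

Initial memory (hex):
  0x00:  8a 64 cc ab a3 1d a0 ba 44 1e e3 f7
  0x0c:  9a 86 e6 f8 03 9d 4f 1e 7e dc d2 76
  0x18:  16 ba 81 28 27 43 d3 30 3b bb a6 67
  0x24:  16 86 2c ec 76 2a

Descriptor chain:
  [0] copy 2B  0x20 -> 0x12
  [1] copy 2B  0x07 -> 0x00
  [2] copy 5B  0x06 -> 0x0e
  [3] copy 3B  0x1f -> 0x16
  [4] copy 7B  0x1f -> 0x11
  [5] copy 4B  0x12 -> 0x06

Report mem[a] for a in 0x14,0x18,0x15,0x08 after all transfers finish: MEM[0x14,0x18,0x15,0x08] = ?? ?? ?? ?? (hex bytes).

MEM[0x14,0x18,0x15,0x08] = a6 bb 67 a6

[0] 0x20->0x12 len=2 : 3b bb
[1] 0x07->0x00 len=2 : ba 44
[2] 0x06->0x0e len=5 : a0 ba 44 1e e3
[3] 0x1f->0x16 len=3 : 30 3b bb
[4] 0x1f->0x11 len=7 : 30 3b bb a6 67 16 86
[5] 0x12->0x06 len=4 : 3b bb a6 67
query mem[0x14]=0xa6, mem[0x18]=0xbb, mem[0x15]=0x67, mem[0x08]=0xa6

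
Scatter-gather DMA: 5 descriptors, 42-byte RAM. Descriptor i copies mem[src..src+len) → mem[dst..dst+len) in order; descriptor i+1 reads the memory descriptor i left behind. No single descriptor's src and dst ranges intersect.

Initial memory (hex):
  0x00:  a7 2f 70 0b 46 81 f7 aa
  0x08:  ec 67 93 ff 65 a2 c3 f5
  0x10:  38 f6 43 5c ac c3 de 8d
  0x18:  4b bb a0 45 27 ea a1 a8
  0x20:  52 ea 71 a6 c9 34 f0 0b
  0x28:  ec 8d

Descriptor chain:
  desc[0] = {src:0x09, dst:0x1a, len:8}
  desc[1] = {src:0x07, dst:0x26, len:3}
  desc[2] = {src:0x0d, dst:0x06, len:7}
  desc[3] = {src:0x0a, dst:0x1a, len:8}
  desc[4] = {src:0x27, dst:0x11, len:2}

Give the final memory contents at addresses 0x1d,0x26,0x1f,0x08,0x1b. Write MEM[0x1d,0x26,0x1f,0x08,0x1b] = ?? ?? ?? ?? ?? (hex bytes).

MEM[0x1d,0x26,0x1f,0x08,0x1b] = a2 aa f5 f5 43

[0] 0x09->0x1a len=8 : 67 93 ff 65 a2 c3 f5 38
[1] 0x07->0x26 len=3 : aa ec 67
[2] 0x0d->0x06 len=7 : a2 c3 f5 38 f6 43 5c
[3] 0x0a->0x1a len=8 : f6 43 5c a2 c3 f5 38 f6
[4] 0x27->0x11 len=2 : ec 67
query mem[0x1d]=0xa2, mem[0x26]=0xaa, mem[0x1f]=0xf5, mem[0x08]=0xf5, mem[0x1b]=0x43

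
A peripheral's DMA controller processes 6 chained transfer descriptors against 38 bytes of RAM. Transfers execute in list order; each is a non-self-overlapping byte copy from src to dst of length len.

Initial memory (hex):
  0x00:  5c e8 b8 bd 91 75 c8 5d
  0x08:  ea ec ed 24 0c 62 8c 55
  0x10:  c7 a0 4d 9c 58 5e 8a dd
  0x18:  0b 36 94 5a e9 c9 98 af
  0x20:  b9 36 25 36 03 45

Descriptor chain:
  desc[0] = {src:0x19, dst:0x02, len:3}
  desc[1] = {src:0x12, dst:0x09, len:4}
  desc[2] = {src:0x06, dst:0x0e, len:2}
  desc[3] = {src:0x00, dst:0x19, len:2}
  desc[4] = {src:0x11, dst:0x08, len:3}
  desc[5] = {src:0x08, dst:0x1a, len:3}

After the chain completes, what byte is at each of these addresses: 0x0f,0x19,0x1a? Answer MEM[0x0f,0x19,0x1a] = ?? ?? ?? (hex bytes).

MEM[0x0f,0x19,0x1a] = 5d 5c a0

[0] 0x19->0x02 len=3 : 36 94 5a
[1] 0x12->0x09 len=4 : 4d 9c 58 5e
[2] 0x06->0x0e len=2 : c8 5d
[3] 0x00->0x19 len=2 : 5c e8
[4] 0x11->0x08 len=3 : a0 4d 9c
[5] 0x08->0x1a len=3 : a0 4d 9c
query mem[0x0f]=0x5d, mem[0x19]=0x5c, mem[0x1a]=0xa0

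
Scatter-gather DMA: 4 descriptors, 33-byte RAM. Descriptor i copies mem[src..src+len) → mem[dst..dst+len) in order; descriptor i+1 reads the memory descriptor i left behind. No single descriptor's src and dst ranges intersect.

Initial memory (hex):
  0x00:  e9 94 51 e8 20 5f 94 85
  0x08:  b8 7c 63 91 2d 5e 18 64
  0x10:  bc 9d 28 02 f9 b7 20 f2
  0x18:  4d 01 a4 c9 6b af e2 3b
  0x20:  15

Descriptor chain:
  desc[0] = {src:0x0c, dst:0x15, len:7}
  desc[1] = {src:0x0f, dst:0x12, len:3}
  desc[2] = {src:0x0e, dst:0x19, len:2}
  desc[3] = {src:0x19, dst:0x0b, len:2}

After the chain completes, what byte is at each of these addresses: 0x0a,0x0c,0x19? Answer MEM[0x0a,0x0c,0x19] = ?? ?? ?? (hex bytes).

D0: mem[0x15..0x1b] <- [2d 5e 18 64 bc 9d 28]
D1: mem[0x12..0x14] <- [64 bc 9d]
D2: mem[0x19..0x1a] <- [18 64]
D3: mem[0x0b..0x0c] <- [18 64]
query mem[0x0a]=0x63, mem[0x0c]=0x64, mem[0x19]=0x18

MEM[0x0a,0x0c,0x19] = 63 64 18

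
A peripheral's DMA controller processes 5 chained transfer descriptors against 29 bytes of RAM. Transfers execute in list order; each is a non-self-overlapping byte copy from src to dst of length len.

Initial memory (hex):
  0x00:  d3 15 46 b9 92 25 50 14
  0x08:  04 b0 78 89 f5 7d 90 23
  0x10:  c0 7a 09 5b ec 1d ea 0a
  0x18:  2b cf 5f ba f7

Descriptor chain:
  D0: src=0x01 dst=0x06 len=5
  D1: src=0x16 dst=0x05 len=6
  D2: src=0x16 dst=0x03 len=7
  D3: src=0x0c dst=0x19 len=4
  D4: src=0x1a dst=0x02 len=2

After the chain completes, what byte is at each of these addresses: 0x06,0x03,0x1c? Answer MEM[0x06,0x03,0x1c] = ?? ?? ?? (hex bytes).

MEM[0x06,0x03,0x1c] = cf 90 23

  after D0: wrote 5B at 0x06 = 1546b99225
  after D1: wrote 6B at 0x05 = ea0a2bcf5fba
  after D2: wrote 7B at 0x03 = ea0a2bcf5fbaf7
  after D3: wrote 4B at 0x19 = f57d9023
  after D4: wrote 2B at 0x02 = 7d90
query mem[0x06]=0xcf, mem[0x03]=0x90, mem[0x1c]=0x23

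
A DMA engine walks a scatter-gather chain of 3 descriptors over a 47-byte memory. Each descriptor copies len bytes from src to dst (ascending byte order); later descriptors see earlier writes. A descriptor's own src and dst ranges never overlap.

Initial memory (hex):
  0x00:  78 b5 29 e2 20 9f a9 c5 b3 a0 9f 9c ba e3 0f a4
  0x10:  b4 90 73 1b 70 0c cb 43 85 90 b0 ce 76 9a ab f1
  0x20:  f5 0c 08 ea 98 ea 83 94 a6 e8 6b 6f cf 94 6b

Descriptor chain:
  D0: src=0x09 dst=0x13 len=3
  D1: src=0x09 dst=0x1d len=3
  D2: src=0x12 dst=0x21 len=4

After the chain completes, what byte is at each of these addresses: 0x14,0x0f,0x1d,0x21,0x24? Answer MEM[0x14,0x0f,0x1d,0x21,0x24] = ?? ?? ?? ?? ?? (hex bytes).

MEM[0x14,0x0f,0x1d,0x21,0x24] = 9f a4 a0 73 9c

  after D0: wrote 3B at 0x13 = a09f9c
  after D1: wrote 3B at 0x1d = a09f9c
  after D2: wrote 4B at 0x21 = 73a09f9c
query mem[0x14]=0x9f, mem[0x0f]=0xa4, mem[0x1d]=0xa0, mem[0x21]=0x73, mem[0x24]=0x9c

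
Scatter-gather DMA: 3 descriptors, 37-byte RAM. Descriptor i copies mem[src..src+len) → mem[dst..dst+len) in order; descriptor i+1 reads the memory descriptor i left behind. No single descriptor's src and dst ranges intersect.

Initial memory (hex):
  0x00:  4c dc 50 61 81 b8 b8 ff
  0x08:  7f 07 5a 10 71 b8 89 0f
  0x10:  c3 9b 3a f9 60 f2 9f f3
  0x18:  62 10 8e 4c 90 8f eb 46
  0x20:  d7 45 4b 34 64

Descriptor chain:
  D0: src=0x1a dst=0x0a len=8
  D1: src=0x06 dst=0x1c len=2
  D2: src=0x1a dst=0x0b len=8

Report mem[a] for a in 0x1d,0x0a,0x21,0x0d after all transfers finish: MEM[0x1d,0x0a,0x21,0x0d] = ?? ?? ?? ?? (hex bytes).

MEM[0x1d,0x0a,0x21,0x0d] = ff 8e 45 b8

[0] 0x1a->0x0a len=8 : 8e 4c 90 8f eb 46 d7 45
[1] 0x06->0x1c len=2 : b8 ff
[2] 0x1a->0x0b len=8 : 8e 4c b8 ff eb 46 d7 45
query mem[0x1d]=0xff, mem[0x0a]=0x8e, mem[0x21]=0x45, mem[0x0d]=0xb8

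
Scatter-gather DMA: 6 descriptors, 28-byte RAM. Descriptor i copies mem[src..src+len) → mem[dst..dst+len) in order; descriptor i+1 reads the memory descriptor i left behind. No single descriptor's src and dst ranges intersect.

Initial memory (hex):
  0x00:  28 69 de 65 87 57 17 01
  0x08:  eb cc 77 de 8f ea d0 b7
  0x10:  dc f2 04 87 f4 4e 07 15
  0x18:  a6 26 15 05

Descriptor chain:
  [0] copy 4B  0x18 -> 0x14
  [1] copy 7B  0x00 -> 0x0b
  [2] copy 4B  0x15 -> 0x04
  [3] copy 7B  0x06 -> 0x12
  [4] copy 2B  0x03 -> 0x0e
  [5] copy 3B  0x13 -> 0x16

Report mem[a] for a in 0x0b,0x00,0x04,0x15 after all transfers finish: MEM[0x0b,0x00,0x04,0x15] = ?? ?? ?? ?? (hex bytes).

D0: mem[0x14..0x17] <- [a6 26 15 05]
D1: mem[0x0b..0x11] <- [28 69 de 65 87 57 17]
D2: mem[0x04..0x07] <- [26 15 05 a6]
D3: mem[0x12..0x18] <- [05 a6 eb cc 77 28 69]
D4: mem[0x0e..0x0f] <- [65 26]
D5: mem[0x16..0x18] <- [a6 eb cc]
query mem[0x0b]=0x28, mem[0x00]=0x28, mem[0x04]=0x26, mem[0x15]=0xcc

MEM[0x0b,0x00,0x04,0x15] = 28 28 26 cc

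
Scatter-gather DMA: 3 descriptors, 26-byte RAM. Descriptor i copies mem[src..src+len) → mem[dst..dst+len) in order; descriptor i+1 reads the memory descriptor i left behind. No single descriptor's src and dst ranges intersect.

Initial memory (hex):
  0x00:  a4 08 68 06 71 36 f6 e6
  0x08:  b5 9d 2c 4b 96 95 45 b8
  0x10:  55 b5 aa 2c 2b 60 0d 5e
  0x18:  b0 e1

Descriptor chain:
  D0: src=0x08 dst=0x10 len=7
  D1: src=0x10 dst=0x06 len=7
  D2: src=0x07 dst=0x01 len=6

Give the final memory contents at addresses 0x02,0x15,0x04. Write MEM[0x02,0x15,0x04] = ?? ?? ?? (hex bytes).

MEM[0x02,0x15,0x04] = 2c 95 96

#0 dst[0x10+7] := {0xb5,0x9d,0x2c,0x4b,0x96,0x95,0x45}
#1 dst[0x06+7] := {0xb5,0x9d,0x2c,0x4b,0x96,0x95,0x45}
#2 dst[0x01+6] := {0x9d,0x2c,0x4b,0x96,0x95,0x45}
query mem[0x02]=0x2c, mem[0x15]=0x95, mem[0x04]=0x96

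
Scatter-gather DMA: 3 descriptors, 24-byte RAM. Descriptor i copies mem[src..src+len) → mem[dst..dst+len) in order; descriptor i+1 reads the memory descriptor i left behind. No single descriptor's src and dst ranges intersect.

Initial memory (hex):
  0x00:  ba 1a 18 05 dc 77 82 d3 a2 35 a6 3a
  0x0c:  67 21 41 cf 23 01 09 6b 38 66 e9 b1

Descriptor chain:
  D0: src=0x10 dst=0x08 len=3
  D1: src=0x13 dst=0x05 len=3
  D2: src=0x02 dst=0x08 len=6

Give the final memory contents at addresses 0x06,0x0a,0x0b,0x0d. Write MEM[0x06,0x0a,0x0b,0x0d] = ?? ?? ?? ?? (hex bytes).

  after D0: wrote 3B at 0x08 = 230109
  after D1: wrote 3B at 0x05 = 6b3866
  after D2: wrote 6B at 0x08 = 1805dc6b3866
query mem[0x06]=0x38, mem[0x0a]=0xdc, mem[0x0b]=0x6b, mem[0x0d]=0x66

MEM[0x06,0x0a,0x0b,0x0d] = 38 dc 6b 66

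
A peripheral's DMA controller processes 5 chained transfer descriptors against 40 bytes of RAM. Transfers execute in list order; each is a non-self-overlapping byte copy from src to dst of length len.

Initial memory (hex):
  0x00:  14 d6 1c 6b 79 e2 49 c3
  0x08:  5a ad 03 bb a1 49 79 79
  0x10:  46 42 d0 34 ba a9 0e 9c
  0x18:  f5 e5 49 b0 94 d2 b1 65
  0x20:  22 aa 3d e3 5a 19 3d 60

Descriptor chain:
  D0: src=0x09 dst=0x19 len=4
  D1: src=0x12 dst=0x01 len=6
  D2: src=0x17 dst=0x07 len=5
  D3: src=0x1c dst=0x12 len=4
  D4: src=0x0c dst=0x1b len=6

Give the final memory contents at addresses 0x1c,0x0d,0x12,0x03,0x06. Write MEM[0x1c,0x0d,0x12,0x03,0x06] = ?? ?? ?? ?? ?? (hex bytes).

MEM[0x1c,0x0d,0x12,0x03,0x06] = 49 49 a1 ba 9c

#0 dst[0x19+4] := {0xad,0x03,0xbb,0xa1}
#1 dst[0x01+6] := {0xd0,0x34,0xba,0xa9,0x0e,0x9c}
#2 dst[0x07+5] := {0x9c,0xf5,0xad,0x03,0xbb}
#3 dst[0x12+4] := {0xa1,0xd2,0xb1,0x65}
#4 dst[0x1b+6] := {0xa1,0x49,0x79,0x79,0x46,0x42}
query mem[0x1c]=0x49, mem[0x0d]=0x49, mem[0x12]=0xa1, mem[0x03]=0xba, mem[0x06]=0x9c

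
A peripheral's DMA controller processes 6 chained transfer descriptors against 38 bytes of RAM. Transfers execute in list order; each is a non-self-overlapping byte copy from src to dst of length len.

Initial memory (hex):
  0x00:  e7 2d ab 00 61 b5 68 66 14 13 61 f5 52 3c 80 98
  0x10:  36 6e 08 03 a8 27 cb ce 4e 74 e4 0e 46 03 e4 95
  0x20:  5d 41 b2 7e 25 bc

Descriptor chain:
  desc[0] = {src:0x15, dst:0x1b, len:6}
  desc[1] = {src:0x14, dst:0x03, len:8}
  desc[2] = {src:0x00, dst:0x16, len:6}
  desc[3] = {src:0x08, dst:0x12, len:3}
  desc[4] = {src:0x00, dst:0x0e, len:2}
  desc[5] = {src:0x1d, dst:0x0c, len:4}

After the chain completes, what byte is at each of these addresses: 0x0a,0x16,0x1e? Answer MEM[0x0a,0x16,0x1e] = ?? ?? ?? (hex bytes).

MEM[0x0a,0x16,0x1e] = 27 e7 4e

D0: mem[0x1b..0x20] <- [27 cb ce 4e 74 e4]
D1: mem[0x03..0x0a] <- [a8 27 cb ce 4e 74 e4 27]
D2: mem[0x16..0x1b] <- [e7 2d ab a8 27 cb]
D3: mem[0x12..0x14] <- [74 e4 27]
D4: mem[0x0e..0x0f] <- [e7 2d]
D5: mem[0x0c..0x0f] <- [ce 4e 74 e4]
query mem[0x0a]=0x27, mem[0x16]=0xe7, mem[0x1e]=0x4e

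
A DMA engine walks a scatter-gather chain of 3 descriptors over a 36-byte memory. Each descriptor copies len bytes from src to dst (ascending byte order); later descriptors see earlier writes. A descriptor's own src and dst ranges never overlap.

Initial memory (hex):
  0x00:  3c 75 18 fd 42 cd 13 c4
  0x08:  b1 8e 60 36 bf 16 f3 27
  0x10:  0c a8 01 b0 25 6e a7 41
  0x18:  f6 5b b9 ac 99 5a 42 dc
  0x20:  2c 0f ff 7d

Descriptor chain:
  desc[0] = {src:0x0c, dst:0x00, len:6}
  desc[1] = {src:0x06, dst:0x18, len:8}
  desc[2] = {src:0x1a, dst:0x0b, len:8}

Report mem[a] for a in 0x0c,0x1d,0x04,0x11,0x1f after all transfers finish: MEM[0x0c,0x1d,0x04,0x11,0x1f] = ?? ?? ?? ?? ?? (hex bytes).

D0: mem[0x00..0x05] <- [bf 16 f3 27 0c a8]
D1: mem[0x18..0x1f] <- [13 c4 b1 8e 60 36 bf 16]
D2: mem[0x0b..0x12] <- [b1 8e 60 36 bf 16 2c 0f]
query mem[0x0c]=0x8e, mem[0x1d]=0x36, mem[0x04]=0x0c, mem[0x11]=0x2c, mem[0x1f]=0x16

MEM[0x0c,0x1d,0x04,0x11,0x1f] = 8e 36 0c 2c 16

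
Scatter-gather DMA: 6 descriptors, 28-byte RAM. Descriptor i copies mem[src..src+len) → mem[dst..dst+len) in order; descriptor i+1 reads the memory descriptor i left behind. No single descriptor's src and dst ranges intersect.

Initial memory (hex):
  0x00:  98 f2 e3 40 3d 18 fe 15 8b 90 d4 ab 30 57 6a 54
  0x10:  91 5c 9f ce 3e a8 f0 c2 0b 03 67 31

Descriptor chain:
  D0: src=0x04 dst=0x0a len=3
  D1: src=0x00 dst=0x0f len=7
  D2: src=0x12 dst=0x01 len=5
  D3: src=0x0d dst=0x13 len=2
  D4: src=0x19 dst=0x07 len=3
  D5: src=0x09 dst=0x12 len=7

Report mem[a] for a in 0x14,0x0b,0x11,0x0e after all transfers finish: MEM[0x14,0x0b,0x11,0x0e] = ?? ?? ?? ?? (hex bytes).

MEM[0x14,0x0b,0x11,0x0e] = 18 18 e3 6a

#0 dst[0x0a+3] := {0x3d,0x18,0xfe}
#1 dst[0x0f+7] := {0x98,0xf2,0xe3,0x40,0x3d,0x18,0xfe}
#2 dst[0x01+5] := {0x40,0x3d,0x18,0xfe,0xf0}
#3 dst[0x13+2] := {0x57,0x6a}
#4 dst[0x07+3] := {0x03,0x67,0x31}
#5 dst[0x12+7] := {0x31,0x3d,0x18,0xfe,0x57,0x6a,0x98}
query mem[0x14]=0x18, mem[0x0b]=0x18, mem[0x11]=0xe3, mem[0x0e]=0x6a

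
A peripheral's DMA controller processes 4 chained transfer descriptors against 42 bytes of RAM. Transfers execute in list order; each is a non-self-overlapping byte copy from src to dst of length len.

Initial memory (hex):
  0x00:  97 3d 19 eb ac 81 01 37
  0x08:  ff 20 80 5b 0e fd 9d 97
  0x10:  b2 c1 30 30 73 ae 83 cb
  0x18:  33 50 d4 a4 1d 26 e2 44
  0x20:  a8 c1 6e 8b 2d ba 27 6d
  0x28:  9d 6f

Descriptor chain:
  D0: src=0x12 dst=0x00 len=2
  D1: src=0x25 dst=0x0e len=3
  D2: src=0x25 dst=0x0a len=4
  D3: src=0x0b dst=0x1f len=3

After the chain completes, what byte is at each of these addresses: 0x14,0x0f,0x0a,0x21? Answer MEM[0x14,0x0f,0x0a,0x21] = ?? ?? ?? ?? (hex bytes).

MEM[0x14,0x0f,0x0a,0x21] = 73 27 ba 9d

D0: mem[0x00..0x01] <- [30 30]
D1: mem[0x0e..0x10] <- [ba 27 6d]
D2: mem[0x0a..0x0d] <- [ba 27 6d 9d]
D3: mem[0x1f..0x21] <- [27 6d 9d]
query mem[0x14]=0x73, mem[0x0f]=0x27, mem[0x0a]=0xba, mem[0x21]=0x9d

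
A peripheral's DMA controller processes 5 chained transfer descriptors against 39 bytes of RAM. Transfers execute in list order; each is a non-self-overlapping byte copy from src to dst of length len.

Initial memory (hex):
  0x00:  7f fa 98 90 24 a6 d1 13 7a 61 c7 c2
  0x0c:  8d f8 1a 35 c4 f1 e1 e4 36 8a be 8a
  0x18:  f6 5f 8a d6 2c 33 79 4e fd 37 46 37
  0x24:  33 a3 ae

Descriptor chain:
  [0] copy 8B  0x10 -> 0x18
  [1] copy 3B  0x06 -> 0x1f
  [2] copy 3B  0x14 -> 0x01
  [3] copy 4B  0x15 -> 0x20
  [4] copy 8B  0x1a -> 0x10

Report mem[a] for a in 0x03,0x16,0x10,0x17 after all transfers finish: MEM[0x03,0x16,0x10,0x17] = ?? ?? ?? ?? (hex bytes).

  after D0: wrote 8B at 0x18 = c4f1e1e4368abe8a
  after D1: wrote 3B at 0x1f = d1137a
  after D2: wrote 3B at 0x01 = 368abe
  after D3: wrote 4B at 0x20 = 8abe8ac4
  after D4: wrote 8B at 0x10 = e1e4368abed18abe
query mem[0x03]=0xbe, mem[0x16]=0x8a, mem[0x10]=0xe1, mem[0x17]=0xbe

MEM[0x03,0x16,0x10,0x17] = be 8a e1 be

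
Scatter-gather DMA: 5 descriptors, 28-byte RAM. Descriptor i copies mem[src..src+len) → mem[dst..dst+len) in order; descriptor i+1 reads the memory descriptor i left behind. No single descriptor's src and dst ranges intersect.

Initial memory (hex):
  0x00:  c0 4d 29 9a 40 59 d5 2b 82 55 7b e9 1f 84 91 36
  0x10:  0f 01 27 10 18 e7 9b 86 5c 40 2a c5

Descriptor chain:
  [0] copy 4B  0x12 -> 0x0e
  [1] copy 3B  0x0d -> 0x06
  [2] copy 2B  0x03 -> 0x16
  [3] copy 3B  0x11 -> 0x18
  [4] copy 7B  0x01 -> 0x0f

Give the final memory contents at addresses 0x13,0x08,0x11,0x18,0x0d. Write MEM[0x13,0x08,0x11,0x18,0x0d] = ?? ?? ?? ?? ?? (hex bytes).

#0 dst[0x0e+4] := {0x27,0x10,0x18,0xe7}
#1 dst[0x06+3] := {0x84,0x27,0x10}
#2 dst[0x16+2] := {0x9a,0x40}
#3 dst[0x18+3] := {0xe7,0x27,0x10}
#4 dst[0x0f+7] := {0x4d,0x29,0x9a,0x40,0x59,0x84,0x27}
query mem[0x13]=0x59, mem[0x08]=0x10, mem[0x11]=0x9a, mem[0x18]=0xe7, mem[0x0d]=0x84

MEM[0x13,0x08,0x11,0x18,0x0d] = 59 10 9a e7 84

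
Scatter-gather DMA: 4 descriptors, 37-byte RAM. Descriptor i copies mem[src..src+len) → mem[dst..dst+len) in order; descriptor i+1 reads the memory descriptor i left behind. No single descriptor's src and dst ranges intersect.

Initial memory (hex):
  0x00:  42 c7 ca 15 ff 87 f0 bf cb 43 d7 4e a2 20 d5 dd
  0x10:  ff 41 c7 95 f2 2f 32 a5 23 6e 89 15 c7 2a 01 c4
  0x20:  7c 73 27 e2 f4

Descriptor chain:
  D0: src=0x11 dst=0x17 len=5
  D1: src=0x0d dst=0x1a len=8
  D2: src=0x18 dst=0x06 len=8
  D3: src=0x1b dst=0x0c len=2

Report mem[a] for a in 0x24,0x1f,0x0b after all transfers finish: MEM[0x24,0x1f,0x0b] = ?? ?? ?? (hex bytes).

MEM[0x24,0x1f,0x0b] = f4 c7 ff

[0] 0x11->0x17 len=5 : 41 c7 95 f2 2f
[1] 0x0d->0x1a len=8 : 20 d5 dd ff 41 c7 95 f2
[2] 0x18->0x06 len=8 : c7 95 20 d5 dd ff 41 c7
[3] 0x1b->0x0c len=2 : d5 dd
query mem[0x24]=0xf4, mem[0x1f]=0xc7, mem[0x0b]=0xff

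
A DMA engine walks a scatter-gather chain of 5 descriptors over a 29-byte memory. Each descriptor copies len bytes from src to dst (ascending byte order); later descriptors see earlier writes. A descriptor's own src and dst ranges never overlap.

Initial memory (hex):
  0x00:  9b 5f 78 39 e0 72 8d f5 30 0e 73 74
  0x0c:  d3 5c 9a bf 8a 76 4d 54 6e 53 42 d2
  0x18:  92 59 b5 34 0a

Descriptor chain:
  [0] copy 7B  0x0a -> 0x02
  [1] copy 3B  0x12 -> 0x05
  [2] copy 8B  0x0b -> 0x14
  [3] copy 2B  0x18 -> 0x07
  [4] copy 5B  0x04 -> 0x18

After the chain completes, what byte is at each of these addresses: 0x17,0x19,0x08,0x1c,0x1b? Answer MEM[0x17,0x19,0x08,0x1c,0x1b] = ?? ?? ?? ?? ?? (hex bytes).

[0] 0x0a->0x02 len=7 : 73 74 d3 5c 9a bf 8a
[1] 0x12->0x05 len=3 : 4d 54 6e
[2] 0x0b->0x14 len=8 : 74 d3 5c 9a bf 8a 76 4d
[3] 0x18->0x07 len=2 : bf 8a
[4] 0x04->0x18 len=5 : d3 4d 54 bf 8a
query mem[0x17]=0x9a, mem[0x19]=0x4d, mem[0x08]=0x8a, mem[0x1c]=0x8a, mem[0x1b]=0xbf

MEM[0x17,0x19,0x08,0x1c,0x1b] = 9a 4d 8a 8a bf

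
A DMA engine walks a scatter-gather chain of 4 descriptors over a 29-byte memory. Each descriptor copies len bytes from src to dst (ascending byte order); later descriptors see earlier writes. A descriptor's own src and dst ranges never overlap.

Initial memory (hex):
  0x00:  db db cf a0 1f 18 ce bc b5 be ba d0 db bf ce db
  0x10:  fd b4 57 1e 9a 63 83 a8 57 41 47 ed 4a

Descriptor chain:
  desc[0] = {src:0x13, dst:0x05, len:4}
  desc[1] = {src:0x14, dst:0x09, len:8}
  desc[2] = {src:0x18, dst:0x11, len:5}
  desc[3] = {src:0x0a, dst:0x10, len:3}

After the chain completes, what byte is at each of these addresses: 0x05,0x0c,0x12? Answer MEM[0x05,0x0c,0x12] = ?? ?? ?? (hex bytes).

MEM[0x05,0x0c,0x12] = 1e a8 a8

D0: mem[0x05..0x08] <- [1e 9a 63 83]
D1: mem[0x09..0x10] <- [9a 63 83 a8 57 41 47 ed]
D2: mem[0x11..0x15] <- [57 41 47 ed 4a]
D3: mem[0x10..0x12] <- [63 83 a8]
query mem[0x05]=0x1e, mem[0x0c]=0xa8, mem[0x12]=0xa8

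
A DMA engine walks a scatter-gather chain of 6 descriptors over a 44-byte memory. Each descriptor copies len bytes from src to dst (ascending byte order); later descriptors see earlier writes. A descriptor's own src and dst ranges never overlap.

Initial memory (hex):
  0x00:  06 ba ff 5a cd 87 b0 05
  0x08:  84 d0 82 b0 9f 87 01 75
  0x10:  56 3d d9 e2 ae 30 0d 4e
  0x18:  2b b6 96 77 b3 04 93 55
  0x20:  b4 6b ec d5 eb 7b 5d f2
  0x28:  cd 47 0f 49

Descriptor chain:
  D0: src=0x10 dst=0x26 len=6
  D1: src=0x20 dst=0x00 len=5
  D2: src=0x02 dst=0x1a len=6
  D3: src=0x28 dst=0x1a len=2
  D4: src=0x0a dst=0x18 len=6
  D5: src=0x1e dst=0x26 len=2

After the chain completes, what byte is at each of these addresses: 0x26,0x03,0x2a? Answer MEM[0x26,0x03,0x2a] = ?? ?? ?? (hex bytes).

D0: mem[0x26..0x2b] <- [56 3d d9 e2 ae 30]
D1: mem[0x00..0x04] <- [b4 6b ec d5 eb]
D2: mem[0x1a..0x1f] <- [ec d5 eb 87 b0 05]
D3: mem[0x1a..0x1b] <- [d9 e2]
D4: mem[0x18..0x1d] <- [82 b0 9f 87 01 75]
D5: mem[0x26..0x27] <- [b0 05]
query mem[0x26]=0xb0, mem[0x03]=0xd5, mem[0x2a]=0xae

MEM[0x26,0x03,0x2a] = b0 d5 ae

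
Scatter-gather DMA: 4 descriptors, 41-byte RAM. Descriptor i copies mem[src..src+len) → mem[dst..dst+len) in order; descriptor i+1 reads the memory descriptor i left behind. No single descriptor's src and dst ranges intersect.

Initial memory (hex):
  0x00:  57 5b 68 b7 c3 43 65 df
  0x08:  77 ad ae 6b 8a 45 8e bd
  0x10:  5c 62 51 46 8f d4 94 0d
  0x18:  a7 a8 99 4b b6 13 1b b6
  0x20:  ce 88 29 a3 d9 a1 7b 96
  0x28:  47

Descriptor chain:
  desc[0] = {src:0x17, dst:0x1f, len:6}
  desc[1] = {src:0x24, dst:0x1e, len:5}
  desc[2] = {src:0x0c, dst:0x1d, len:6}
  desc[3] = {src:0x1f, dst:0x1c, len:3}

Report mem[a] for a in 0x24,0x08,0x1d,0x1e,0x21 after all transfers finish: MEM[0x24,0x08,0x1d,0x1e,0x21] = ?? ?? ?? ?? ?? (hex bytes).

[0] 0x17->0x1f len=6 : 0d a7 a8 99 4b b6
[1] 0x24->0x1e len=5 : b6 a1 7b 96 47
[2] 0x0c->0x1d len=6 : 8a 45 8e bd 5c 62
[3] 0x1f->0x1c len=3 : 8e bd 5c
query mem[0x24]=0xb6, mem[0x08]=0x77, mem[0x1d]=0xbd, mem[0x1e]=0x5c, mem[0x21]=0x5c

MEM[0x24,0x08,0x1d,0x1e,0x21] = b6 77 bd 5c 5c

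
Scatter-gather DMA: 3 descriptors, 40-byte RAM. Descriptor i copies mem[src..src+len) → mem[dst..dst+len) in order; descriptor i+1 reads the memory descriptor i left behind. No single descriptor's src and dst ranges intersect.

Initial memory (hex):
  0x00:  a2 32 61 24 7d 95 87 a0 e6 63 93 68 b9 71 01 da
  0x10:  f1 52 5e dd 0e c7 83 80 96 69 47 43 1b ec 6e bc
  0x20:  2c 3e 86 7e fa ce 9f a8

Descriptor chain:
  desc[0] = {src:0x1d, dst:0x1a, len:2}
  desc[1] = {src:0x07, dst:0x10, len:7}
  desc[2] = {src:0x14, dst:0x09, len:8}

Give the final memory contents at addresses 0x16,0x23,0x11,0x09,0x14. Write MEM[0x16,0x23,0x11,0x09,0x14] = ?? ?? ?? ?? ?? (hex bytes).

#0 dst[0x1a+2] := {0xec,0x6e}
#1 dst[0x10+7] := {0xa0,0xe6,0x63,0x93,0x68,0xb9,0x71}
#2 dst[0x09+8] := {0x68,0xb9,0x71,0x80,0x96,0x69,0xec,0x6e}
query mem[0x16]=0x71, mem[0x23]=0x7e, mem[0x11]=0xe6, mem[0x09]=0x68, mem[0x14]=0x68

MEM[0x16,0x23,0x11,0x09,0x14] = 71 7e e6 68 68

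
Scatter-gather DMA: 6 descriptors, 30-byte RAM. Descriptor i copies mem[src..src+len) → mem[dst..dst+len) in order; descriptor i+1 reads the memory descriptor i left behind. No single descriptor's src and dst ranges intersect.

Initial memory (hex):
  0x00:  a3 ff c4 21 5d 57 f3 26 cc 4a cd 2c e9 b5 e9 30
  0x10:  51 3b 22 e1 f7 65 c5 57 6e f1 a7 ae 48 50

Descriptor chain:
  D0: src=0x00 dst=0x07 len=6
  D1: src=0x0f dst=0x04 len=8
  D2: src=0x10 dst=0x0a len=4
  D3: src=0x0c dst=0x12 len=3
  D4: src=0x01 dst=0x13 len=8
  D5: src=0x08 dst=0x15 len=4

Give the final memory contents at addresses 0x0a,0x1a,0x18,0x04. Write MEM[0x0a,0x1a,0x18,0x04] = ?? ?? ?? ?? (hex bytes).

[0] 0x00->0x07 len=6 : a3 ff c4 21 5d 57
[1] 0x0f->0x04 len=8 : 30 51 3b 22 e1 f7 65 c5
[2] 0x10->0x0a len=4 : 51 3b 22 e1
[3] 0x0c->0x12 len=3 : 22 e1 e9
[4] 0x01->0x13 len=8 : ff c4 21 30 51 3b 22 e1
[5] 0x08->0x15 len=4 : e1 f7 51 3b
query mem[0x0a]=0x51, mem[0x1a]=0xe1, mem[0x18]=0x3b, mem[0x04]=0x30

MEM[0x0a,0x1a,0x18,0x04] = 51 e1 3b 30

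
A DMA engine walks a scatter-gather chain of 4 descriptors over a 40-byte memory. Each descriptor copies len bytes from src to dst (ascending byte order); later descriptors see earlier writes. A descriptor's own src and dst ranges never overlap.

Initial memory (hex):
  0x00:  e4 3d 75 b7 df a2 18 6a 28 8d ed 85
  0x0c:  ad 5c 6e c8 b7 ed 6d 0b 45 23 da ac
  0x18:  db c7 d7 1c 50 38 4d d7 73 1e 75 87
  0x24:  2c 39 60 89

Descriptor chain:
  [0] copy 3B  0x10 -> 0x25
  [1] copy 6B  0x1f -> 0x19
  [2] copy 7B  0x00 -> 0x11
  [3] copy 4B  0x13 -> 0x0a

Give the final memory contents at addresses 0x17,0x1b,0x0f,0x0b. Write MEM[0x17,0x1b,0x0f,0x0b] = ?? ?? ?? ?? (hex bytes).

MEM[0x17,0x1b,0x0f,0x0b] = 18 1e c8 b7

#0 dst[0x25+3] := {0xb7,0xed,0x6d}
#1 dst[0x19+6] := {0xd7,0x73,0x1e,0x75,0x87,0x2c}
#2 dst[0x11+7] := {0xe4,0x3d,0x75,0xb7,0xdf,0xa2,0x18}
#3 dst[0x0a+4] := {0x75,0xb7,0xdf,0xa2}
query mem[0x17]=0x18, mem[0x1b]=0x1e, mem[0x0f]=0xc8, mem[0x0b]=0xb7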